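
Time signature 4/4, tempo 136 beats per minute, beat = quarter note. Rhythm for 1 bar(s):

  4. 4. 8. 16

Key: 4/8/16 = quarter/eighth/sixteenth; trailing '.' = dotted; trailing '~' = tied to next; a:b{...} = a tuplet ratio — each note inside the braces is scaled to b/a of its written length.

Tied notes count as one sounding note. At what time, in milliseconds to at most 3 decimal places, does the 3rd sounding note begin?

1. 0.0ms @ 0 + 661.765ms (3/2)
2. 661.765ms @ 3/2 + 661.765ms (3/2)
3. 1323.529ms @ 3 + 330.882ms (3/4)
4. 1654.412ms @ 15/4 + 110.294ms (1/4)

note 3 onset = 3b = 1323.529ms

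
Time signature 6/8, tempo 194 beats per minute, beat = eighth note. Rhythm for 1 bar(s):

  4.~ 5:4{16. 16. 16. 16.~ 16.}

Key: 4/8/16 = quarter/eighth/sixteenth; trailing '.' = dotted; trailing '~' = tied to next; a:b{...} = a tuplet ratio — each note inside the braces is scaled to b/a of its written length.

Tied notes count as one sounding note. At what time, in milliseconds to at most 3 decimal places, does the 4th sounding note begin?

1. 0.0ms @ 0 + 1113.402ms (18/5)
2. 1113.402ms @ 18/5 + 185.567ms (3/5)
3. 1298.969ms @ 21/5 + 185.567ms (3/5)
4. 1484.536ms @ 24/5 + 371.134ms (6/5)

note 4 onset = 24/5b = 1484.536ms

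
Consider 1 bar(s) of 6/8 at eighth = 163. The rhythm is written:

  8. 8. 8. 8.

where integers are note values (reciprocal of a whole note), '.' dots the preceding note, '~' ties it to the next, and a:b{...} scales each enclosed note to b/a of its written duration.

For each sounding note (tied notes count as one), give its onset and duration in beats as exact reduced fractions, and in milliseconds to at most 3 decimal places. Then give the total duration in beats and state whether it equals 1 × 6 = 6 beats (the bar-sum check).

1) 0.0ms=0b +552.147ms=3/2b
2) 552.147ms=3/2b +552.147ms=3/2b
3) 1104.294ms=3b +552.147ms=3/2b
4) 1656.442ms=9/2b +552.147ms=3/2b
Σ=6b of 6 (163bpm 6/8) — PASS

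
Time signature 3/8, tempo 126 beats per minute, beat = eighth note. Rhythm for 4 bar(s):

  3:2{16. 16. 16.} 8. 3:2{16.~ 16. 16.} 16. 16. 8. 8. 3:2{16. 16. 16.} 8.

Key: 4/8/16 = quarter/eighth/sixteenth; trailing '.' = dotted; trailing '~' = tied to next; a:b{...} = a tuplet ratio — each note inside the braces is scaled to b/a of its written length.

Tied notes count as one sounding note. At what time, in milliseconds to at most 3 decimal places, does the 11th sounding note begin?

note 11 onset = 9b = 4285.714ms

1. 0.0ms @ 0 + 238.095ms (1/2)
2. 238.095ms @ 1/2 + 238.095ms (1/2)
3. 476.19ms @ 1 + 238.095ms (1/2)
4. 714.286ms @ 3/2 + 714.286ms (3/2)
5. 1428.571ms @ 3 + 476.19ms (1)
6. 1904.762ms @ 4 + 238.095ms (1/2)
7. 2142.857ms @ 9/2 + 357.143ms (3/4)
8. 2500.0ms @ 21/4 + 357.143ms (3/4)
9. 2857.143ms @ 6 + 714.286ms (3/2)
10. 3571.429ms @ 15/2 + 714.286ms (3/2)
11. 4285.714ms @ 9 + 238.095ms (1/2)
12. 4523.81ms @ 19/2 + 238.095ms (1/2)
13. 4761.905ms @ 10 + 238.095ms (1/2)
14. 5000.0ms @ 21/2 + 714.286ms (3/2)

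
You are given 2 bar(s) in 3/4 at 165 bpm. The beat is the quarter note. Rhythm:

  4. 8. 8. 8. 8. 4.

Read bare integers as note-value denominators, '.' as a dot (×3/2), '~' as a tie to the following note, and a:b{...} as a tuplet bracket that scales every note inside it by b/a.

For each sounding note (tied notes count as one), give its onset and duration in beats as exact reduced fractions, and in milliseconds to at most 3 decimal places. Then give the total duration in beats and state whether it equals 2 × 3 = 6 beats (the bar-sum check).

1) 0.0ms=0b +545.455ms=3/2b
2) 545.455ms=3/2b +272.727ms=3/4b
3) 818.182ms=9/4b +272.727ms=3/4b
4) 1090.909ms=3b +272.727ms=3/4b
5) 1363.636ms=15/4b +272.727ms=3/4b
6) 1636.364ms=9/2b +545.455ms=3/2b
Σ=6b of 6 (165bpm 3/4) — PASS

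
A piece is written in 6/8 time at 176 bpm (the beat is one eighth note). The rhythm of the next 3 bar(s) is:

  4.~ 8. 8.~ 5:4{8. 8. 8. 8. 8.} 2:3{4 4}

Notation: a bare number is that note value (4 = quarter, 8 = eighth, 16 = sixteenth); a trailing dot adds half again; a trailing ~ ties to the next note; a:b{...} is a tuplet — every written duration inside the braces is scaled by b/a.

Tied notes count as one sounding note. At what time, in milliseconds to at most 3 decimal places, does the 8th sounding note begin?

1. 0.0ms @ 0 + 1534.091ms (9/2)
2. 1534.091ms @ 9/2 + 920.455ms (27/10)
3. 2454.545ms @ 36/5 + 409.091ms (6/5)
4. 2863.636ms @ 42/5 + 409.091ms (6/5)
5. 3272.727ms @ 48/5 + 409.091ms (6/5)
6. 3681.818ms @ 54/5 + 409.091ms (6/5)
7. 4090.909ms @ 12 + 1022.727ms (3)
8. 5113.636ms @ 15 + 1022.727ms (3)

note 8 onset = 15b = 5113.636ms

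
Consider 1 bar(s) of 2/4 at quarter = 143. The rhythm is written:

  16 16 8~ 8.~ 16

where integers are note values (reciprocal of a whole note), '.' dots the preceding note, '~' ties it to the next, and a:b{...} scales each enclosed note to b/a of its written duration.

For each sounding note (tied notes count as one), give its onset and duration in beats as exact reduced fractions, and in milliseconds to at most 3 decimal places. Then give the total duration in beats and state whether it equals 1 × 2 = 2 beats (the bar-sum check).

1) 0.0ms=0b +104.895ms=1/4b
2) 104.895ms=1/4b +104.895ms=1/4b
3) 209.79ms=1/2b +629.371ms=3/2b
Σ=2b of 2 (143bpm 2/4) — PASS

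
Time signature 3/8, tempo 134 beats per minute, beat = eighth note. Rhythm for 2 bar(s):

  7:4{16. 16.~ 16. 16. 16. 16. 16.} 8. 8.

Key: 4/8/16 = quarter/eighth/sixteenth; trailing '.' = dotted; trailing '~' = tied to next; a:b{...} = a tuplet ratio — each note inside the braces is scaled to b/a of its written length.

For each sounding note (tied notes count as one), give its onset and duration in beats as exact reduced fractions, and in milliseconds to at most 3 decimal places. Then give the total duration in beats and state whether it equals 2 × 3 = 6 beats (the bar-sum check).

1) 0.0ms=0b +191.898ms=3/7b
2) 191.898ms=3/7b +383.795ms=6/7b
3) 575.693ms=9/7b +191.898ms=3/7b
4) 767.591ms=12/7b +191.898ms=3/7b
5) 959.488ms=15/7b +191.898ms=3/7b
6) 1151.386ms=18/7b +191.898ms=3/7b
7) 1343.284ms=3b +671.642ms=3/2b
8) 2014.925ms=9/2b +671.642ms=3/2b
Σ=6b of 6 (134bpm 3/8) — PASS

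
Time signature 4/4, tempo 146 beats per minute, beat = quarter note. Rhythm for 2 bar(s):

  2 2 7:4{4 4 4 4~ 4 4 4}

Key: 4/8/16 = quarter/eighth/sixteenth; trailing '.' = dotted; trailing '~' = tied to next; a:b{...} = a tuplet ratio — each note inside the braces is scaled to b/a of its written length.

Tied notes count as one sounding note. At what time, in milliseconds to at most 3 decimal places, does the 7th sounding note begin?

note 7 onset = 48/7b = 2818.004ms

1. 0.0ms @ 0 + 821.918ms (2)
2. 821.918ms @ 2 + 821.918ms (2)
3. 1643.836ms @ 4 + 234.834ms (4/7)
4. 1878.669ms @ 32/7 + 234.834ms (4/7)
5. 2113.503ms @ 36/7 + 234.834ms (4/7)
6. 2348.337ms @ 40/7 + 469.667ms (8/7)
7. 2818.004ms @ 48/7 + 234.834ms (4/7)
8. 3052.838ms @ 52/7 + 234.834ms (4/7)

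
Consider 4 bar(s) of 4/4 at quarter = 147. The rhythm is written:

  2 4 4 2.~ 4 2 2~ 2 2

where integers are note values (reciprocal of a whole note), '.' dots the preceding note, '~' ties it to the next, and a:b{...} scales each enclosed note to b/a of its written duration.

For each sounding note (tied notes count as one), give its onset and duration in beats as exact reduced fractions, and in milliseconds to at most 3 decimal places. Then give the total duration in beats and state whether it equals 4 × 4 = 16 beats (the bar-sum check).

1) 0.0ms=0b +816.327ms=2b
2) 816.327ms=2b +408.163ms=1b
3) 1224.49ms=3b +408.163ms=1b
4) 1632.653ms=4b +1632.653ms=4b
5) 3265.306ms=8b +816.327ms=2b
6) 4081.633ms=10b +1632.653ms=4b
7) 5714.286ms=14b +816.327ms=2b
Σ=16b of 16 (147bpm 4/4) — PASS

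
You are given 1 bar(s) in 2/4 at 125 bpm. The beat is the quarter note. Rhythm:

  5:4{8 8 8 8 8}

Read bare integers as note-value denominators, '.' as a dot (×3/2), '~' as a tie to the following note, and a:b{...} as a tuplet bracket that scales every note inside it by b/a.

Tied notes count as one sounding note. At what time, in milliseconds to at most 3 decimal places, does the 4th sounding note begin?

note 4 onset = 6/5b = 576.0ms

1. 0.0ms @ 0 + 192.0ms (2/5)
2. 192.0ms @ 2/5 + 192.0ms (2/5)
3. 384.0ms @ 4/5 + 192.0ms (2/5)
4. 576.0ms @ 6/5 + 192.0ms (2/5)
5. 768.0ms @ 8/5 + 192.0ms (2/5)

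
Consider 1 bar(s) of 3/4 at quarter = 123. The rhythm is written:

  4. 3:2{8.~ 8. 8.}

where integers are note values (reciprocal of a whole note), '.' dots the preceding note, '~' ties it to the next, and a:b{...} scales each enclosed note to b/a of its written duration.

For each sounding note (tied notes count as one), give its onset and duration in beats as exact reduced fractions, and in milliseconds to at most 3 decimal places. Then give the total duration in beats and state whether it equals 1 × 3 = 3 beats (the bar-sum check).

1) 0.0ms=0b +731.707ms=3/2b
2) 731.707ms=3/2b +487.805ms=1b
3) 1219.512ms=5/2b +243.902ms=1/2b
Σ=3b of 3 (123bpm 3/4) — PASS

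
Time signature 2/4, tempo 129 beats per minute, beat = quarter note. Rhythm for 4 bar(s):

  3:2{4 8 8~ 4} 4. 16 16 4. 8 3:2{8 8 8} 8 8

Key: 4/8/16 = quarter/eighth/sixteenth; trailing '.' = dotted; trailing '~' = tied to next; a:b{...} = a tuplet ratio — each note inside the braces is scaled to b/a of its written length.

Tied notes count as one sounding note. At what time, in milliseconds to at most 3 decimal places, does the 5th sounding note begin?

1. 0.0ms @ 0 + 310.078ms (2/3)
2. 310.078ms @ 2/3 + 155.039ms (1/3)
3. 465.116ms @ 1 + 465.116ms (1)
4. 930.233ms @ 2 + 697.674ms (3/2)
5. 1627.907ms @ 7/2 + 116.279ms (1/4)
6. 1744.186ms @ 15/4 + 116.279ms (1/4)
7. 1860.465ms @ 4 + 697.674ms (3/2)
8. 2558.14ms @ 11/2 + 232.558ms (1/2)
9. 2790.698ms @ 6 + 155.039ms (1/3)
10. 2945.736ms @ 19/3 + 155.039ms (1/3)
11. 3100.775ms @ 20/3 + 155.039ms (1/3)
12. 3255.814ms @ 7 + 232.558ms (1/2)
13. 3488.372ms @ 15/2 + 232.558ms (1/2)

note 5 onset = 7/2b = 1627.907ms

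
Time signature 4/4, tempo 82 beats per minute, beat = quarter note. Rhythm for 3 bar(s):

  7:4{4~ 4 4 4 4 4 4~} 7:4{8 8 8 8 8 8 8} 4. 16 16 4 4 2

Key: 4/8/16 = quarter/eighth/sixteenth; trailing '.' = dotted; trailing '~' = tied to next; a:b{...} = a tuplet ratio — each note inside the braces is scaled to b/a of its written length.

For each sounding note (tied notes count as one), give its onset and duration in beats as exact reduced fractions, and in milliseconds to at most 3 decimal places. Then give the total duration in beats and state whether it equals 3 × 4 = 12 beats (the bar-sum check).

1) 0.0ms=0b +836.237ms=8/7b
2) 836.237ms=8/7b +418.118ms=4/7b
3) 1254.355ms=12/7b +418.118ms=4/7b
4) 1672.474ms=16/7b +418.118ms=4/7b
5) 2090.592ms=20/7b +418.118ms=4/7b
6) 2508.711ms=24/7b +627.178ms=6/7b
7) 3135.889ms=30/7b +209.059ms=2/7b
8) 3344.948ms=32/7b +209.059ms=2/7b
9) 3554.007ms=34/7b +209.059ms=2/7b
10) 3763.066ms=36/7b +209.059ms=2/7b
11) 3972.125ms=38/7b +209.059ms=2/7b
12) 4181.185ms=40/7b +209.059ms=2/7b
13) 4390.244ms=6b +1097.561ms=3/2b
14) 5487.805ms=15/2b +182.927ms=1/4b
15) 5670.732ms=31/4b +182.927ms=1/4b
16) 5853.659ms=8b +731.707ms=1b
17) 6585.366ms=9b +731.707ms=1b
18) 7317.073ms=10b +1463.415ms=2b
Σ=12b of 12 (82bpm 4/4) — PASS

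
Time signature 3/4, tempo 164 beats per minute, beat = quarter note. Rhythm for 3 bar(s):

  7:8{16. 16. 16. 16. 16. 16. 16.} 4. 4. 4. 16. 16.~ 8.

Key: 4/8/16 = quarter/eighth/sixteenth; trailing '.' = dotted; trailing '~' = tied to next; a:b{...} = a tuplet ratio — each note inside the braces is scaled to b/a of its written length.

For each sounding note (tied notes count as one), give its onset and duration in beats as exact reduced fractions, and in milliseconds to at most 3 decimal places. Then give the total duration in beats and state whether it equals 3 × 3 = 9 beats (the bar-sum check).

1) 0.0ms=0b +156.794ms=3/7b
2) 156.794ms=3/7b +156.794ms=3/7b
3) 313.589ms=6/7b +156.794ms=3/7b
4) 470.383ms=9/7b +156.794ms=3/7b
5) 627.178ms=12/7b +156.794ms=3/7b
6) 783.972ms=15/7b +156.794ms=3/7b
7) 940.767ms=18/7b +156.794ms=3/7b
8) 1097.561ms=3b +548.78ms=3/2b
9) 1646.341ms=9/2b +548.78ms=3/2b
10) 2195.122ms=6b +548.78ms=3/2b
11) 2743.902ms=15/2b +137.195ms=3/8b
12) 2881.098ms=63/8b +411.585ms=9/8b
Σ=9b of 9 (164bpm 3/4) — PASS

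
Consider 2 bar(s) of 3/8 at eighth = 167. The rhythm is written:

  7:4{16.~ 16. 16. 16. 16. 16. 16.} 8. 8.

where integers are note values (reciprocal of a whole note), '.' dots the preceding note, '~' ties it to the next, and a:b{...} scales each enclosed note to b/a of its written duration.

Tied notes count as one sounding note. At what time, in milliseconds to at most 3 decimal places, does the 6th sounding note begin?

note 6 onset = 18/7b = 923.867ms

1. 0.0ms @ 0 + 307.956ms (6/7)
2. 307.956ms @ 6/7 + 153.978ms (3/7)
3. 461.933ms @ 9/7 + 153.978ms (3/7)
4. 615.911ms @ 12/7 + 153.978ms (3/7)
5. 769.889ms @ 15/7 + 153.978ms (3/7)
6. 923.867ms @ 18/7 + 153.978ms (3/7)
7. 1077.844ms @ 3 + 538.922ms (3/2)
8. 1616.766ms @ 9/2 + 538.922ms (3/2)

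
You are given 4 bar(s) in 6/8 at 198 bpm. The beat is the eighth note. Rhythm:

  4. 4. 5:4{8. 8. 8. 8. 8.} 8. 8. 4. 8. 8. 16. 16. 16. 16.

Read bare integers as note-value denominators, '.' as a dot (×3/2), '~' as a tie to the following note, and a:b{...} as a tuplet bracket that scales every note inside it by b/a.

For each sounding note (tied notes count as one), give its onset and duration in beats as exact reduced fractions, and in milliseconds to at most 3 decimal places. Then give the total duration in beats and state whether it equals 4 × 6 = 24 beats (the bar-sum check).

1) 0.0ms=0b +909.091ms=3b
2) 909.091ms=3b +909.091ms=3b
3) 1818.182ms=6b +363.636ms=6/5b
4) 2181.818ms=36/5b +363.636ms=6/5b
5) 2545.455ms=42/5b +363.636ms=6/5b
6) 2909.091ms=48/5b +363.636ms=6/5b
7) 3272.727ms=54/5b +363.636ms=6/5b
8) 3636.364ms=12b +454.545ms=3/2b
9) 4090.909ms=27/2b +454.545ms=3/2b
10) 4545.455ms=15b +909.091ms=3b
11) 5454.545ms=18b +454.545ms=3/2b
12) 5909.091ms=39/2b +454.545ms=3/2b
13) 6363.636ms=21b +227.273ms=3/4b
14) 6590.909ms=87/4b +227.273ms=3/4b
15) 6818.182ms=45/2b +227.273ms=3/4b
16) 7045.455ms=93/4b +227.273ms=3/4b
Σ=24b of 24 (198bpm 6/8) — PASS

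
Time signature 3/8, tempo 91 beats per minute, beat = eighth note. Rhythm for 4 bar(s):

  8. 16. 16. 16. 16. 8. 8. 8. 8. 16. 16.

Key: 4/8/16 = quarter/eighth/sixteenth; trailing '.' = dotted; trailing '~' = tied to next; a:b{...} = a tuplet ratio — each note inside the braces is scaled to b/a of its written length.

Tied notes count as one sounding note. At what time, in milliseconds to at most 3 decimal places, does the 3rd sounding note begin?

note 3 onset = 9/4b = 1483.516ms

1. 0.0ms @ 0 + 989.011ms (3/2)
2. 989.011ms @ 3/2 + 494.505ms (3/4)
3. 1483.516ms @ 9/4 + 494.505ms (3/4)
4. 1978.022ms @ 3 + 494.505ms (3/4)
5. 2472.527ms @ 15/4 + 494.505ms (3/4)
6. 2967.033ms @ 9/2 + 989.011ms (3/2)
7. 3956.044ms @ 6 + 989.011ms (3/2)
8. 4945.055ms @ 15/2 + 989.011ms (3/2)
9. 5934.066ms @ 9 + 989.011ms (3/2)
10. 6923.077ms @ 21/2 + 494.505ms (3/4)
11. 7417.582ms @ 45/4 + 494.505ms (3/4)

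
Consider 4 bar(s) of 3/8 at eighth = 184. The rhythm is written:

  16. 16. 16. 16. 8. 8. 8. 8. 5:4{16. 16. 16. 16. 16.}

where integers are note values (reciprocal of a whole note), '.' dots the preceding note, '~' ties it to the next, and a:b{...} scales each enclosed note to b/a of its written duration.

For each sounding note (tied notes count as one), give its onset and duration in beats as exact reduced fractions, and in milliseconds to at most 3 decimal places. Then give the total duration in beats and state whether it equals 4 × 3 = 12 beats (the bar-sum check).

1) 0.0ms=0b +244.565ms=3/4b
2) 244.565ms=3/4b +244.565ms=3/4b
3) 489.13ms=3/2b +244.565ms=3/4b
4) 733.696ms=9/4b +244.565ms=3/4b
5) 978.261ms=3b +489.13ms=3/2b
6) 1467.391ms=9/2b +489.13ms=3/2b
7) 1956.522ms=6b +489.13ms=3/2b
8) 2445.652ms=15/2b +489.13ms=3/2b
9) 2934.783ms=9b +195.652ms=3/5b
10) 3130.435ms=48/5b +195.652ms=3/5b
11) 3326.087ms=51/5b +195.652ms=3/5b
12) 3521.739ms=54/5b +195.652ms=3/5b
13) 3717.391ms=57/5b +195.652ms=3/5b
Σ=12b of 12 (184bpm 3/8) — PASS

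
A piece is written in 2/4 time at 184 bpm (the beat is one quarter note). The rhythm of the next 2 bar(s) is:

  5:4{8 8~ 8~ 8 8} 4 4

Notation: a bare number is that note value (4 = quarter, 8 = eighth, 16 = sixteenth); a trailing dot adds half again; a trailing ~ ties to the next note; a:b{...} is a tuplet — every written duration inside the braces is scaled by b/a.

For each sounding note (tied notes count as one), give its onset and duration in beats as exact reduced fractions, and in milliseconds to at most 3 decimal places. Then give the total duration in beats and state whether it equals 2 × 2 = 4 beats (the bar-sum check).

1) 0.0ms=0b +130.435ms=2/5b
2) 130.435ms=2/5b +391.304ms=6/5b
3) 521.739ms=8/5b +130.435ms=2/5b
4) 652.174ms=2b +326.087ms=1b
5) 978.261ms=3b +326.087ms=1b
Σ=4b of 4 (184bpm 2/4) — PASS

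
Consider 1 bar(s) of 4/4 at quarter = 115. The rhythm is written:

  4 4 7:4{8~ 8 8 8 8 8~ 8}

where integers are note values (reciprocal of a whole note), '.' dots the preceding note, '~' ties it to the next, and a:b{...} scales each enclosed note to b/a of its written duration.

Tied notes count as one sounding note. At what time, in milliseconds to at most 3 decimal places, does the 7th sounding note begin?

1. 0.0ms @ 0 + 521.739ms (1)
2. 521.739ms @ 1 + 521.739ms (1)
3. 1043.478ms @ 2 + 298.137ms (4/7)
4. 1341.615ms @ 18/7 + 149.068ms (2/7)
5. 1490.683ms @ 20/7 + 149.068ms (2/7)
6. 1639.752ms @ 22/7 + 149.068ms (2/7)
7. 1788.82ms @ 24/7 + 298.137ms (4/7)

note 7 onset = 24/7b = 1788.82ms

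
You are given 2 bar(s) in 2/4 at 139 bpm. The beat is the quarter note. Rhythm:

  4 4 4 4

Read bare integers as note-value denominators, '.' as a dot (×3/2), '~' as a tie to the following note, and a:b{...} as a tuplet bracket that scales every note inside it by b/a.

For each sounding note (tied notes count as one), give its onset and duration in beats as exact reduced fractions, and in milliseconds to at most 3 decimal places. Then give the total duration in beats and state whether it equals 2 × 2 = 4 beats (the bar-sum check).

1) 0.0ms=0b +431.655ms=1b
2) 431.655ms=1b +431.655ms=1b
3) 863.309ms=2b +431.655ms=1b
4) 1294.964ms=3b +431.655ms=1b
Σ=4b of 4 (139bpm 2/4) — PASS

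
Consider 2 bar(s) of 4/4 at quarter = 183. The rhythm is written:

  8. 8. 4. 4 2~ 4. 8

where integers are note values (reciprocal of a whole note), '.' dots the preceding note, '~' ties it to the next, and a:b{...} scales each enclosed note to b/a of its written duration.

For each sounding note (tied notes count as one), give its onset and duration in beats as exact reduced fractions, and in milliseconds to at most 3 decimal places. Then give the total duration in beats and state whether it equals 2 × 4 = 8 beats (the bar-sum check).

1) 0.0ms=0b +245.902ms=3/4b
2) 245.902ms=3/4b +245.902ms=3/4b
3) 491.803ms=3/2b +491.803ms=3/2b
4) 983.607ms=3b +327.869ms=1b
5) 1311.475ms=4b +1147.541ms=7/2b
6) 2459.016ms=15/2b +163.934ms=1/2b
Σ=8b of 8 (183bpm 4/4) — PASS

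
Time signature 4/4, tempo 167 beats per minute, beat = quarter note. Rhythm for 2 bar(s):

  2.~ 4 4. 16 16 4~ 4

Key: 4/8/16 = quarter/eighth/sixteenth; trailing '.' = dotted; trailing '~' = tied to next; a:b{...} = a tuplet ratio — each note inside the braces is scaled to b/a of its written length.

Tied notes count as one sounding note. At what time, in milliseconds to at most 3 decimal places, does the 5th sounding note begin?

1. 0.0ms @ 0 + 1437.126ms (4)
2. 1437.126ms @ 4 + 538.922ms (3/2)
3. 1976.048ms @ 11/2 + 89.82ms (1/4)
4. 2065.868ms @ 23/4 + 89.82ms (1/4)
5. 2155.689ms @ 6 + 718.563ms (2)

note 5 onset = 6b = 2155.689ms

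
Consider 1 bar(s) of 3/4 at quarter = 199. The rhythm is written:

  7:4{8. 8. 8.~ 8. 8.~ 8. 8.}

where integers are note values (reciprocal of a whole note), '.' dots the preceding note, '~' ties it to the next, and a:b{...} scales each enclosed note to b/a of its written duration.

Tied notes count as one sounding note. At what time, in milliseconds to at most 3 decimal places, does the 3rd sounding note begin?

note 3 onset = 6/7b = 258.435ms

1. 0.0ms @ 0 + 129.218ms (3/7)
2. 129.218ms @ 3/7 + 129.218ms (3/7)
3. 258.435ms @ 6/7 + 258.435ms (6/7)
4. 516.87ms @ 12/7 + 258.435ms (6/7)
5. 775.305ms @ 18/7 + 129.218ms (3/7)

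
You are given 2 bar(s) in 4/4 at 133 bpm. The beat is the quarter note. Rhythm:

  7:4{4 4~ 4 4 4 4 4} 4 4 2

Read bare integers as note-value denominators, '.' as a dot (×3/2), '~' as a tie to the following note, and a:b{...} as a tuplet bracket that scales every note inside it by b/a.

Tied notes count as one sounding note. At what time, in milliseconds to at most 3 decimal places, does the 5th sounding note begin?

1. 0.0ms @ 0 + 257.787ms (4/7)
2. 257.787ms @ 4/7 + 515.575ms (8/7)
3. 773.362ms @ 12/7 + 257.787ms (4/7)
4. 1031.149ms @ 16/7 + 257.787ms (4/7)
5. 1288.937ms @ 20/7 + 257.787ms (4/7)
6. 1546.724ms @ 24/7 + 257.787ms (4/7)
7. 1804.511ms @ 4 + 451.128ms (1)
8. 2255.639ms @ 5 + 451.128ms (1)
9. 2706.767ms @ 6 + 902.256ms (2)

note 5 onset = 20/7b = 1288.937ms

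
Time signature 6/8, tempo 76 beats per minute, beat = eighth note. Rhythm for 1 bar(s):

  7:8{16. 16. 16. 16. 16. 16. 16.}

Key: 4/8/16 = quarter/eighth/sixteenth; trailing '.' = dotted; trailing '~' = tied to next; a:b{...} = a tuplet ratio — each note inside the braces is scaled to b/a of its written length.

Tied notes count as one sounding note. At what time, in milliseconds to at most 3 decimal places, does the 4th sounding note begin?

1. 0.0ms @ 0 + 676.692ms (6/7)
2. 676.692ms @ 6/7 + 676.692ms (6/7)
3. 1353.383ms @ 12/7 + 676.692ms (6/7)
4. 2030.075ms @ 18/7 + 676.692ms (6/7)
5. 2706.767ms @ 24/7 + 676.692ms (6/7)
6. 3383.459ms @ 30/7 + 676.692ms (6/7)
7. 4060.15ms @ 36/7 + 676.692ms (6/7)

note 4 onset = 18/7b = 2030.075ms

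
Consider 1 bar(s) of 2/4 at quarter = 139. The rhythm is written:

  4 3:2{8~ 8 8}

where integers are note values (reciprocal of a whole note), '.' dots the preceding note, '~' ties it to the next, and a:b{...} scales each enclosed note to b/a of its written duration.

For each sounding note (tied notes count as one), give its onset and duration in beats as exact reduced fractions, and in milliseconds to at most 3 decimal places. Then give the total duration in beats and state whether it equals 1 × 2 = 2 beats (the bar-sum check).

1) 0.0ms=0b +431.655ms=1b
2) 431.655ms=1b +287.77ms=2/3b
3) 719.424ms=5/3b +143.885ms=1/3b
Σ=2b of 2 (139bpm 2/4) — PASS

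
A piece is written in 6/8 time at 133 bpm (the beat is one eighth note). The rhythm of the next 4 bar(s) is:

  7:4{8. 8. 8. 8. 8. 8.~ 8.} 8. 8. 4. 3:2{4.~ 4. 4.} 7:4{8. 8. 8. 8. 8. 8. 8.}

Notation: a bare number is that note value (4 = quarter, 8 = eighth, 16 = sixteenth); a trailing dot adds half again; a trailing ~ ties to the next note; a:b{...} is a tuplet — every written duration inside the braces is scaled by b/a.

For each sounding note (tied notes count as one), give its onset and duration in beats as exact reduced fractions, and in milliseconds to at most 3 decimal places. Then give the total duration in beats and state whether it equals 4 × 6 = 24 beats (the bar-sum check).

1) 0.0ms=0b +386.681ms=6/7b
2) 386.681ms=6/7b +386.681ms=6/7b
3) 773.362ms=12/7b +386.681ms=6/7b
4) 1160.043ms=18/7b +386.681ms=6/7b
5) 1546.724ms=24/7b +386.681ms=6/7b
6) 1933.405ms=30/7b +773.362ms=12/7b
7) 2706.767ms=6b +676.692ms=3/2b
8) 3383.459ms=15/2b +676.692ms=3/2b
9) 4060.15ms=9b +1353.383ms=3b
10) 5413.534ms=12b +1804.511ms=4b
11) 7218.045ms=16b +902.256ms=2b
12) 8120.301ms=18b +386.681ms=6/7b
13) 8506.982ms=132/7b +386.681ms=6/7b
14) 8893.663ms=138/7b +386.681ms=6/7b
15) 9280.344ms=144/7b +386.681ms=6/7b
16) 9667.025ms=150/7b +386.681ms=6/7b
17) 10053.706ms=156/7b +386.681ms=6/7b
18) 10440.387ms=162/7b +386.681ms=6/7b
Σ=24b of 24 (133bpm 6/8) — PASS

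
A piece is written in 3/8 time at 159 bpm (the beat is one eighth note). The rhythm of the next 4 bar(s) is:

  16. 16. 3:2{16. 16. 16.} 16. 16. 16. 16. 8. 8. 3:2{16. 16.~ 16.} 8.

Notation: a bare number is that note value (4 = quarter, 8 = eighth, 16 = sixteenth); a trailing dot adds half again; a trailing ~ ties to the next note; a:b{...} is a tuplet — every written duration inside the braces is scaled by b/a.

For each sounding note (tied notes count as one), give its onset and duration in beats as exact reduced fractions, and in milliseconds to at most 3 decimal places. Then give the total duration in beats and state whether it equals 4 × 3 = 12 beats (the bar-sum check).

1) 0.0ms=0b +283.019ms=3/4b
2) 283.019ms=3/4b +283.019ms=3/4b
3) 566.038ms=3/2b +188.679ms=1/2b
4) 754.717ms=2b +188.679ms=1/2b
5) 943.396ms=5/2b +188.679ms=1/2b
6) 1132.075ms=3b +283.019ms=3/4b
7) 1415.094ms=15/4b +283.019ms=3/4b
8) 1698.113ms=9/2b +283.019ms=3/4b
9) 1981.132ms=21/4b +283.019ms=3/4b
10) 2264.151ms=6b +566.038ms=3/2b
11) 2830.189ms=15/2b +566.038ms=3/2b
12) 3396.226ms=9b +188.679ms=1/2b
13) 3584.906ms=19/2b +377.358ms=1b
14) 3962.264ms=21/2b +566.038ms=3/2b
Σ=12b of 12 (159bpm 3/8) — PASS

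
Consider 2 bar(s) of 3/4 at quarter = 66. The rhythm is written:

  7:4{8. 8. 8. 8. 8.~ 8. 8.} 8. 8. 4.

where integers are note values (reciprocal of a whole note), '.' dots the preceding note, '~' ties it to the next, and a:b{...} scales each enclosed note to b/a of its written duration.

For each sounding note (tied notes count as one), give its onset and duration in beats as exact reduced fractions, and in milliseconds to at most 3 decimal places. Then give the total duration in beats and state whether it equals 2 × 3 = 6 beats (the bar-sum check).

1) 0.0ms=0b +389.61ms=3/7b
2) 389.61ms=3/7b +389.61ms=3/7b
3) 779.221ms=6/7b +389.61ms=3/7b
4) 1168.831ms=9/7b +389.61ms=3/7b
5) 1558.442ms=12/7b +779.221ms=6/7b
6) 2337.662ms=18/7b +389.61ms=3/7b
7) 2727.273ms=3b +681.818ms=3/4b
8) 3409.091ms=15/4b +681.818ms=3/4b
9) 4090.909ms=9/2b +1363.636ms=3/2b
Σ=6b of 6 (66bpm 3/4) — PASS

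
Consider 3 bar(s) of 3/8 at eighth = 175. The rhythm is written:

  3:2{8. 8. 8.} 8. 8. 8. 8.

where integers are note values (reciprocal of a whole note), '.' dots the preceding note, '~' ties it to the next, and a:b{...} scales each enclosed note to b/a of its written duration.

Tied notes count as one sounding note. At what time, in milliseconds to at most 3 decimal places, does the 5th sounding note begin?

note 5 onset = 9/2b = 1542.857ms

1. 0.0ms @ 0 + 342.857ms (1)
2. 342.857ms @ 1 + 342.857ms (1)
3. 685.714ms @ 2 + 342.857ms (1)
4. 1028.571ms @ 3 + 514.286ms (3/2)
5. 1542.857ms @ 9/2 + 514.286ms (3/2)
6. 2057.143ms @ 6 + 514.286ms (3/2)
7. 2571.429ms @ 15/2 + 514.286ms (3/2)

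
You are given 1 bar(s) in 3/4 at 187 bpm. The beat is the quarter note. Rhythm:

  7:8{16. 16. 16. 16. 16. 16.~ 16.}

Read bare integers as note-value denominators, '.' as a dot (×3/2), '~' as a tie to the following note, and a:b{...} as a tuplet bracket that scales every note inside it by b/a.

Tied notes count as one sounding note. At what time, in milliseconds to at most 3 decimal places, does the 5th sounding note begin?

note 5 onset = 12/7b = 550.038ms

1. 0.0ms @ 0 + 137.51ms (3/7)
2. 137.51ms @ 3/7 + 137.51ms (3/7)
3. 275.019ms @ 6/7 + 137.51ms (3/7)
4. 412.529ms @ 9/7 + 137.51ms (3/7)
5. 550.038ms @ 12/7 + 137.51ms (3/7)
6. 687.548ms @ 15/7 + 275.019ms (6/7)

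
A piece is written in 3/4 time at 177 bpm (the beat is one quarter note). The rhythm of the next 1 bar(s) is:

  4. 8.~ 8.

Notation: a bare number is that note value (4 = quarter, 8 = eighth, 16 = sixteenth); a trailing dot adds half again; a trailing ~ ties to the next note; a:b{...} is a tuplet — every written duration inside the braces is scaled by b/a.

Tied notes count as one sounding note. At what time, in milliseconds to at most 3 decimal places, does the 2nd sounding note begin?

1. 0.0ms @ 0 + 508.475ms (3/2)
2. 508.475ms @ 3/2 + 508.475ms (3/2)

note 2 onset = 3/2b = 508.475ms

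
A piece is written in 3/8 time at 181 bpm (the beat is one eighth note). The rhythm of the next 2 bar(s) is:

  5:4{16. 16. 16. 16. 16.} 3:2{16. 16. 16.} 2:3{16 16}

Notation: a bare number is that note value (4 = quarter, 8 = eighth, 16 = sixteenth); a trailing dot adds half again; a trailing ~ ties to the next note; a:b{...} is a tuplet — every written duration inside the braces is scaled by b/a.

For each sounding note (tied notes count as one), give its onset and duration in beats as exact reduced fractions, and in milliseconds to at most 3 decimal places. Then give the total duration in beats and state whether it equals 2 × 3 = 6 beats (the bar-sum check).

1) 0.0ms=0b +198.895ms=3/5b
2) 198.895ms=3/5b +198.895ms=3/5b
3) 397.79ms=6/5b +198.895ms=3/5b
4) 596.685ms=9/5b +198.895ms=3/5b
5) 795.58ms=12/5b +198.895ms=3/5b
6) 994.475ms=3b +165.746ms=1/2b
7) 1160.221ms=7/2b +165.746ms=1/2b
8) 1325.967ms=4b +165.746ms=1/2b
9) 1491.713ms=9/2b +248.619ms=3/4b
10) 1740.331ms=21/4b +248.619ms=3/4b
Σ=6b of 6 (181bpm 3/8) — PASS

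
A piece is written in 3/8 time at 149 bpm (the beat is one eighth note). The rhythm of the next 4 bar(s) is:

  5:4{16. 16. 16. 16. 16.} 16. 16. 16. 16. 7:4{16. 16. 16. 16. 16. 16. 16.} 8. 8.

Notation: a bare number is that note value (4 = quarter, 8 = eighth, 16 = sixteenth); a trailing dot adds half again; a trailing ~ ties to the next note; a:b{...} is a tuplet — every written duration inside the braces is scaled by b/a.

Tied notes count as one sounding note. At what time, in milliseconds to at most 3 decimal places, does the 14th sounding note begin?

note 14 onset = 54/7b = 3106.424ms

1. 0.0ms @ 0 + 241.611ms (3/5)
2. 241.611ms @ 3/5 + 241.611ms (3/5)
3. 483.221ms @ 6/5 + 241.611ms (3/5)
4. 724.832ms @ 9/5 + 241.611ms (3/5)
5. 966.443ms @ 12/5 + 241.611ms (3/5)
6. 1208.054ms @ 3 + 302.013ms (3/4)
7. 1510.067ms @ 15/4 + 302.013ms (3/4)
8. 1812.081ms @ 9/2 + 302.013ms (3/4)
9. 2114.094ms @ 21/4 + 302.013ms (3/4)
10. 2416.107ms @ 6 + 172.579ms (3/7)
11. 2588.686ms @ 45/7 + 172.579ms (3/7)
12. 2761.266ms @ 48/7 + 172.579ms (3/7)
13. 2933.845ms @ 51/7 + 172.579ms (3/7)
14. 3106.424ms @ 54/7 + 172.579ms (3/7)
15. 3279.003ms @ 57/7 + 172.579ms (3/7)
16. 3451.582ms @ 60/7 + 172.579ms (3/7)
17. 3624.161ms @ 9 + 604.027ms (3/2)
18. 4228.188ms @ 21/2 + 604.027ms (3/2)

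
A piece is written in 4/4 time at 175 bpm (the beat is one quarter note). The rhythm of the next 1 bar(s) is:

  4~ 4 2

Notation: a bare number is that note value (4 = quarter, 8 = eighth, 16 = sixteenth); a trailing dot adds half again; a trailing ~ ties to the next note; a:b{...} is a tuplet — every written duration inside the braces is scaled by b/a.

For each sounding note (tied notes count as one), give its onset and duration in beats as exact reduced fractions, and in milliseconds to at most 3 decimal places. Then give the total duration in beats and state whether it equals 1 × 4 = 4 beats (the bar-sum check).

1) 0.0ms=0b +685.714ms=2b
2) 685.714ms=2b +685.714ms=2b
Σ=4b of 4 (175bpm 4/4) — PASS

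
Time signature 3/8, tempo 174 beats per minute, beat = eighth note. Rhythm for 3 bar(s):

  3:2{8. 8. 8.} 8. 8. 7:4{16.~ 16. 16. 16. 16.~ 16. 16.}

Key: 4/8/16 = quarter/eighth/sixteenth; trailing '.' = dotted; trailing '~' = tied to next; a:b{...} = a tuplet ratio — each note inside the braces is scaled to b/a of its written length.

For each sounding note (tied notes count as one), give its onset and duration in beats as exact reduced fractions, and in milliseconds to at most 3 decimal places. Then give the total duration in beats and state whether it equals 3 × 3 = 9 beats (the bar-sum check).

1) 0.0ms=0b +344.828ms=1b
2) 344.828ms=1b +344.828ms=1b
3) 689.655ms=2b +344.828ms=1b
4) 1034.483ms=3b +517.241ms=3/2b
5) 1551.724ms=9/2b +517.241ms=3/2b
6) 2068.966ms=6b +295.567ms=6/7b
7) 2364.532ms=48/7b +147.783ms=3/7b
8) 2512.315ms=51/7b +147.783ms=3/7b
9) 2660.099ms=54/7b +295.567ms=6/7b
10) 2955.665ms=60/7b +147.783ms=3/7b
Σ=9b of 9 (174bpm 3/8) — PASS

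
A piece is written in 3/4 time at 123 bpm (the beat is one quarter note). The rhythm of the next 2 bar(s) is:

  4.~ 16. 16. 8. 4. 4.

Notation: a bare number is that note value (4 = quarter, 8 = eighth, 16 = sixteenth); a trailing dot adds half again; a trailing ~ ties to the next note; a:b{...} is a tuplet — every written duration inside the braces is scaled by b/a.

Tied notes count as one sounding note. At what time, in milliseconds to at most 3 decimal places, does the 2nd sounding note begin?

note 2 onset = 15/8b = 914.634ms

1. 0.0ms @ 0 + 914.634ms (15/8)
2. 914.634ms @ 15/8 + 182.927ms (3/8)
3. 1097.561ms @ 9/4 + 365.854ms (3/4)
4. 1463.415ms @ 3 + 731.707ms (3/2)
5. 2195.122ms @ 9/2 + 731.707ms (3/2)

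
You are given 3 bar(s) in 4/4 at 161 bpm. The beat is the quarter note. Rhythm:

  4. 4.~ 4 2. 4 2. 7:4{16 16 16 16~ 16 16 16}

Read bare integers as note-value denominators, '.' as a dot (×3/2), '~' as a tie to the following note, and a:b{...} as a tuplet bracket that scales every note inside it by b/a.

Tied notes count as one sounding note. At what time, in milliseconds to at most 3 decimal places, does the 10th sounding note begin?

note 10 onset = 82/7b = 4365.572ms

1. 0.0ms @ 0 + 559.006ms (3/2)
2. 559.006ms @ 3/2 + 931.677ms (5/2)
3. 1490.683ms @ 4 + 1118.012ms (3)
4. 2608.696ms @ 7 + 372.671ms (1)
5. 2981.366ms @ 8 + 1118.012ms (3)
6. 4099.379ms @ 11 + 53.239ms (1/7)
7. 4152.618ms @ 78/7 + 53.239ms (1/7)
8. 4205.856ms @ 79/7 + 53.239ms (1/7)
9. 4259.095ms @ 80/7 + 106.477ms (2/7)
10. 4365.572ms @ 82/7 + 53.239ms (1/7)
11. 4418.811ms @ 83/7 + 53.239ms (1/7)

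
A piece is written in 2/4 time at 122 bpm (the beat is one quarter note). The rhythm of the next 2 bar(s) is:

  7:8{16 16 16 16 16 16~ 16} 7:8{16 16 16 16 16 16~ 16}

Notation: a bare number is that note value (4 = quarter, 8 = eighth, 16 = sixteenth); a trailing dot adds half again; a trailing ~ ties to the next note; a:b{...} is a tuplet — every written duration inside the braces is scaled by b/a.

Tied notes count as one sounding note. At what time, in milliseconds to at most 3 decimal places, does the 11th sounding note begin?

1. 0.0ms @ 0 + 140.515ms (2/7)
2. 140.515ms @ 2/7 + 140.515ms (2/7)
3. 281.03ms @ 4/7 + 140.515ms (2/7)
4. 421.546ms @ 6/7 + 140.515ms (2/7)
5. 562.061ms @ 8/7 + 140.515ms (2/7)
6. 702.576ms @ 10/7 + 281.03ms (4/7)
7. 983.607ms @ 2 + 140.515ms (2/7)
8. 1124.122ms @ 16/7 + 140.515ms (2/7)
9. 1264.637ms @ 18/7 + 140.515ms (2/7)
10. 1405.152ms @ 20/7 + 140.515ms (2/7)
11. 1545.667ms @ 22/7 + 140.515ms (2/7)
12. 1686.183ms @ 24/7 + 281.03ms (4/7)

note 11 onset = 22/7b = 1545.667ms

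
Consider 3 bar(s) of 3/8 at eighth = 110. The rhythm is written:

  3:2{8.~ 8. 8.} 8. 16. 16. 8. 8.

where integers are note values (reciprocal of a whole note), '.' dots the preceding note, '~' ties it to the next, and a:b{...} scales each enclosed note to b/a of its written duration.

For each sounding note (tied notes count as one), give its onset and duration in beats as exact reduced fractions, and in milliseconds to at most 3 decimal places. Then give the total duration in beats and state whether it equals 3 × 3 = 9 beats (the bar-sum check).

1) 0.0ms=0b +1090.909ms=2b
2) 1090.909ms=2b +545.455ms=1b
3) 1636.364ms=3b +818.182ms=3/2b
4) 2454.545ms=9/2b +409.091ms=3/4b
5) 2863.636ms=21/4b +409.091ms=3/4b
6) 3272.727ms=6b +818.182ms=3/2b
7) 4090.909ms=15/2b +818.182ms=3/2b
Σ=9b of 9 (110bpm 3/8) — PASS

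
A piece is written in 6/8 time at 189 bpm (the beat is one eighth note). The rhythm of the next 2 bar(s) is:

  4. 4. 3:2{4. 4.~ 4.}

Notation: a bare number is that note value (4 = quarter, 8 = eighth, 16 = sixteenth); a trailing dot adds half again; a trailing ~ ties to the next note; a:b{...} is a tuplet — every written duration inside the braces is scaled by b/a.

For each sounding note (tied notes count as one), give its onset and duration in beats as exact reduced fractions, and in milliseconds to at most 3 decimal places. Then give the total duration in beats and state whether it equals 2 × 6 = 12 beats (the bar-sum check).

1) 0.0ms=0b +952.381ms=3b
2) 952.381ms=3b +952.381ms=3b
3) 1904.762ms=6b +634.921ms=2b
4) 2539.683ms=8b +1269.841ms=4b
Σ=12b of 12 (189bpm 6/8) — PASS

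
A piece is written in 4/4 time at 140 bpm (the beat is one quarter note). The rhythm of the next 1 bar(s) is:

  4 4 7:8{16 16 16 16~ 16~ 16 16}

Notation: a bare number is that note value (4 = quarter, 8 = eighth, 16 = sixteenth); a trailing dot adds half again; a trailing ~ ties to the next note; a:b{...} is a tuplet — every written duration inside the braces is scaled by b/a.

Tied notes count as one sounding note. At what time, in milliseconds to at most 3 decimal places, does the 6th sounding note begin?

note 6 onset = 20/7b = 1224.49ms

1. 0.0ms @ 0 + 428.571ms (1)
2. 428.571ms @ 1 + 428.571ms (1)
3. 857.143ms @ 2 + 122.449ms (2/7)
4. 979.592ms @ 16/7 + 122.449ms (2/7)
5. 1102.041ms @ 18/7 + 122.449ms (2/7)
6. 1224.49ms @ 20/7 + 367.347ms (6/7)
7. 1591.837ms @ 26/7 + 122.449ms (2/7)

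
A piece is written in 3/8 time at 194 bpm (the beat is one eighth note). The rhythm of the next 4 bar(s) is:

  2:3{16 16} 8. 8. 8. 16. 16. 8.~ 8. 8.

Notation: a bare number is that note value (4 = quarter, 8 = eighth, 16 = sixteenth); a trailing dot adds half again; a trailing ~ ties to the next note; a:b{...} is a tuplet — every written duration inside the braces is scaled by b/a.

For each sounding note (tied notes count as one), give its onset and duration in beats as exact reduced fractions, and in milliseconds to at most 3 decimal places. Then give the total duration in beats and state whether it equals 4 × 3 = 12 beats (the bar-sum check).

1) 0.0ms=0b +231.959ms=3/4b
2) 231.959ms=3/4b +231.959ms=3/4b
3) 463.918ms=3/2b +463.918ms=3/2b
4) 927.835ms=3b +463.918ms=3/2b
5) 1391.753ms=9/2b +463.918ms=3/2b
6) 1855.67ms=6b +231.959ms=3/4b
7) 2087.629ms=27/4b +231.959ms=3/4b
8) 2319.588ms=15/2b +927.835ms=3b
9) 3247.423ms=21/2b +463.918ms=3/2b
Σ=12b of 12 (194bpm 3/8) — PASS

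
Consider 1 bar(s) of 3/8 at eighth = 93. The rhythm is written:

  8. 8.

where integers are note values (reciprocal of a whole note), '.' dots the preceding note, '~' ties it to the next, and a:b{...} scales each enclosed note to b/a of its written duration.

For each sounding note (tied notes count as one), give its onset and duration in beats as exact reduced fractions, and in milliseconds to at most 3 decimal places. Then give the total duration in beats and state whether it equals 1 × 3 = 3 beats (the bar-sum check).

1) 0.0ms=0b +967.742ms=3/2b
2) 967.742ms=3/2b +967.742ms=3/2b
Σ=3b of 3 (93bpm 3/8) — PASS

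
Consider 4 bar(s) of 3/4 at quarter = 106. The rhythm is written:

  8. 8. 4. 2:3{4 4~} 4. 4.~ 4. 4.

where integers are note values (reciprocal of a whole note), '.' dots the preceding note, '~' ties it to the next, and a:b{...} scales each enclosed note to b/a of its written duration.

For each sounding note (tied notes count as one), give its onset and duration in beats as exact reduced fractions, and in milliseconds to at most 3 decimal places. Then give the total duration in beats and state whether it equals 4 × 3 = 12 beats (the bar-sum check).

1) 0.0ms=0b +424.528ms=3/4b
2) 424.528ms=3/4b +424.528ms=3/4b
3) 849.057ms=3/2b +849.057ms=3/2b
4) 1698.113ms=3b +849.057ms=3/2b
5) 2547.17ms=9/2b +1698.113ms=3b
6) 4245.283ms=15/2b +1698.113ms=3b
7) 5943.396ms=21/2b +849.057ms=3/2b
Σ=12b of 12 (106bpm 3/4) — PASS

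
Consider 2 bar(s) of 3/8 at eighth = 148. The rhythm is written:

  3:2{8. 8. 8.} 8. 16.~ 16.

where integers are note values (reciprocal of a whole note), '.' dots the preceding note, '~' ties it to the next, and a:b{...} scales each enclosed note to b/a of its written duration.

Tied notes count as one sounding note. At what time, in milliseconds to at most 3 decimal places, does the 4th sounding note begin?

note 4 onset = 3b = 1216.216ms

1. 0.0ms @ 0 + 405.405ms (1)
2. 405.405ms @ 1 + 405.405ms (1)
3. 810.811ms @ 2 + 405.405ms (1)
4. 1216.216ms @ 3 + 608.108ms (3/2)
5. 1824.324ms @ 9/2 + 608.108ms (3/2)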